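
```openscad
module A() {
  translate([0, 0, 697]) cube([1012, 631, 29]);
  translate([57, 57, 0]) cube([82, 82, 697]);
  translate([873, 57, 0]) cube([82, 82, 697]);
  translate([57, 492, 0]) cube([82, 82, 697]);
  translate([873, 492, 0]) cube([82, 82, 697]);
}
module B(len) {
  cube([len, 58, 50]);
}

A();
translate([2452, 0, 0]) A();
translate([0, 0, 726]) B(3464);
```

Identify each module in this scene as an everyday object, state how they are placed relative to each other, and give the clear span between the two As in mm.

A is a table. B is a beam. A beam spans the tops of two tables. The clear span between the two tables is 1440 mm.

Second table starts at x = 2452; first ends at x = 1012; clear span = 2452 − 1012 = 1440 mm.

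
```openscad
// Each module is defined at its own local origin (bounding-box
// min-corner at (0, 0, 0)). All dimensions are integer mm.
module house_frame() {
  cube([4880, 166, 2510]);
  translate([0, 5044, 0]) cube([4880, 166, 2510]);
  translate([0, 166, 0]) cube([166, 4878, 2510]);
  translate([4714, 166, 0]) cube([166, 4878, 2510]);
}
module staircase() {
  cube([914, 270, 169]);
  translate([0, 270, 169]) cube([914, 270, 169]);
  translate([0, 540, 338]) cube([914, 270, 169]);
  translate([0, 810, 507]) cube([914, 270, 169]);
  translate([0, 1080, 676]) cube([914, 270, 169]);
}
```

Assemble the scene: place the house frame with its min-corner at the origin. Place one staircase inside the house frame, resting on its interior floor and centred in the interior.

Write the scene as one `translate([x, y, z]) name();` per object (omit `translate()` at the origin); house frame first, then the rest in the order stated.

house_frame();
translate([1983, 1930, 0]) staircase();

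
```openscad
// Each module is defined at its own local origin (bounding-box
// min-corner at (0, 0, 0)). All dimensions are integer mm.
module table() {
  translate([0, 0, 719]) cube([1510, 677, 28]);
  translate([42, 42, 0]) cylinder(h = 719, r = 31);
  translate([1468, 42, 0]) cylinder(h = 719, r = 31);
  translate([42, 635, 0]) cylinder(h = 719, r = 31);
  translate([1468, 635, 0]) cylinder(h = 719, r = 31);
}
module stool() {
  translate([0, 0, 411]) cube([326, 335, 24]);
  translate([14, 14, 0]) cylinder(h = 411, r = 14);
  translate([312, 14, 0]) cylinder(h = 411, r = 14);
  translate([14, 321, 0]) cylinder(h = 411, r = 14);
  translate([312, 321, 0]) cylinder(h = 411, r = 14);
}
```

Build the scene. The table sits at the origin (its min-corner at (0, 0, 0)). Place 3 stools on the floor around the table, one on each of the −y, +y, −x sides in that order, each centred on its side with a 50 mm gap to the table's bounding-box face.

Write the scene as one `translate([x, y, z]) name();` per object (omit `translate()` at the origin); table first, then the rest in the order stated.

table();
translate([592, -385, 0]) stool();
translate([592, 727, 0]) stool();
translate([-376, 171, 0]) stool();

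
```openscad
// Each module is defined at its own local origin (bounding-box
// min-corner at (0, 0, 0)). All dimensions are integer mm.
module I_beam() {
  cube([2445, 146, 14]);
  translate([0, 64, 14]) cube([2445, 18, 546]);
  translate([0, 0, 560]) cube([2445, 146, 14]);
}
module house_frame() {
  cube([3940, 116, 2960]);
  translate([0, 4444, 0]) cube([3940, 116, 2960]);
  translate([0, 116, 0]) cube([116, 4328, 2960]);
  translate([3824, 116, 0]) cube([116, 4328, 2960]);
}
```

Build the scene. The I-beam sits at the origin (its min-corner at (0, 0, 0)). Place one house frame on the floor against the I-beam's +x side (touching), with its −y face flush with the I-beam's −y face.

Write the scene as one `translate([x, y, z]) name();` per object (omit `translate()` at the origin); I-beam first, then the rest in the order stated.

I_beam();
translate([2445, 0, 0]) house_frame();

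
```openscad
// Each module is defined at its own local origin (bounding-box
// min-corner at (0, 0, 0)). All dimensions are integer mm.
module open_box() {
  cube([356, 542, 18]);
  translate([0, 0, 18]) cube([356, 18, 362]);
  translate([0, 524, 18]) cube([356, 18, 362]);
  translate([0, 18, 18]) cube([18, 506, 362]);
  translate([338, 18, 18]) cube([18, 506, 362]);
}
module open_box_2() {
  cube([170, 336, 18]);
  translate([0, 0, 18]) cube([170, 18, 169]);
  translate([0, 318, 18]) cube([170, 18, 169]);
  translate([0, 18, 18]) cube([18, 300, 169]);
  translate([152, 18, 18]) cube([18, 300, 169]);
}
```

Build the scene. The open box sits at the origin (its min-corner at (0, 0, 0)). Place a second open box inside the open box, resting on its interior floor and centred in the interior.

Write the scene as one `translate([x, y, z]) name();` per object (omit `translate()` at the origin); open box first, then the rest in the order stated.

open_box();
translate([93, 103, 18]) open_box_2();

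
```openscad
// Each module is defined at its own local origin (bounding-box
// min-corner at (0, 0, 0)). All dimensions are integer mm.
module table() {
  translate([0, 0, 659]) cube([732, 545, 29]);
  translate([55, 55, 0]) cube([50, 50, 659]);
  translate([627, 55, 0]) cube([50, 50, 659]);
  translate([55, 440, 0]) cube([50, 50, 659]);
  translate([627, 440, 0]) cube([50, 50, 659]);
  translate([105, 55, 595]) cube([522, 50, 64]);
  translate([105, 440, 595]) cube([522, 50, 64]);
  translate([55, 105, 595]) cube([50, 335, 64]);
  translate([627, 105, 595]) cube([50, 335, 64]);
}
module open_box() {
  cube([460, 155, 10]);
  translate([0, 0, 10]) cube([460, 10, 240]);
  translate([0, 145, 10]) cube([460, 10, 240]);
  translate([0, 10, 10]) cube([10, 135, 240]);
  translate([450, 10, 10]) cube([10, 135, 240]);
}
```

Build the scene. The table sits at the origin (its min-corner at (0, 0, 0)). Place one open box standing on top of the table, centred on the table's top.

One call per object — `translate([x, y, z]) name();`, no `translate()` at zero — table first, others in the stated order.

table();
translate([136, 195, 688]) open_box();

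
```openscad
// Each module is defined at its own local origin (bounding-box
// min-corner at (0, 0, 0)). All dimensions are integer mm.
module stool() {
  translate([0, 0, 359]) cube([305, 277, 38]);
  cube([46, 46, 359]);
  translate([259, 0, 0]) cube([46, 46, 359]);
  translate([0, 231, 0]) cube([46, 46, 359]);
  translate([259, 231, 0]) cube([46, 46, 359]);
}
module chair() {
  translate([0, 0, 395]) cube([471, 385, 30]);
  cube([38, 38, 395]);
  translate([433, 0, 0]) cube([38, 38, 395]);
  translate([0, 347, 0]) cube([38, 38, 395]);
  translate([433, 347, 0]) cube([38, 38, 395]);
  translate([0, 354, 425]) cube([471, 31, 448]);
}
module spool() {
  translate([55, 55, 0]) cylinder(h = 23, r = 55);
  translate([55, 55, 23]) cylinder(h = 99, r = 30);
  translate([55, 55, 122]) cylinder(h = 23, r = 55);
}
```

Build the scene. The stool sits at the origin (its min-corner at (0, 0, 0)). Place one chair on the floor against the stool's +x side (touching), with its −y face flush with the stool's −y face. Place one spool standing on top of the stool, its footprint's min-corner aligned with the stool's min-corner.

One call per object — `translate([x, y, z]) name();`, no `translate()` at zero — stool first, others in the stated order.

stool();
translate([305, 0, 0]) chair();
translate([0, 0, 397]) spool();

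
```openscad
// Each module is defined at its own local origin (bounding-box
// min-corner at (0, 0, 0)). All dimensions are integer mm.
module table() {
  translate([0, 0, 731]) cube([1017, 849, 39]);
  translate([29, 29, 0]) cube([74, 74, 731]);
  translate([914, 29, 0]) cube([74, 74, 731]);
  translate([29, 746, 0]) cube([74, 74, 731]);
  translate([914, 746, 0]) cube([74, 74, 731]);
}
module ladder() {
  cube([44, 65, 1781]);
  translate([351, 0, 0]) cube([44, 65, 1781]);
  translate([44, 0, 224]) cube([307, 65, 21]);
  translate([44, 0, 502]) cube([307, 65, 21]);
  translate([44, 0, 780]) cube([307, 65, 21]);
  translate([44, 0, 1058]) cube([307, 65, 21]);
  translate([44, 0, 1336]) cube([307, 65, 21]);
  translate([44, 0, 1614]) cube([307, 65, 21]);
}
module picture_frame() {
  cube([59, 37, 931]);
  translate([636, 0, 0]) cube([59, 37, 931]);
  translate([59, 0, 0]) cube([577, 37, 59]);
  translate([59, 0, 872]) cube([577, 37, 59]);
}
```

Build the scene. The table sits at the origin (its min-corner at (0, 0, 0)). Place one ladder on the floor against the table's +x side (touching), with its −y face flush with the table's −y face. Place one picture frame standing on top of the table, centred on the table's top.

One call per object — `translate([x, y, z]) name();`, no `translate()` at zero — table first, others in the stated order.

table();
translate([1017, 0, 0]) ladder();
translate([161, 406, 770]) picture_frame();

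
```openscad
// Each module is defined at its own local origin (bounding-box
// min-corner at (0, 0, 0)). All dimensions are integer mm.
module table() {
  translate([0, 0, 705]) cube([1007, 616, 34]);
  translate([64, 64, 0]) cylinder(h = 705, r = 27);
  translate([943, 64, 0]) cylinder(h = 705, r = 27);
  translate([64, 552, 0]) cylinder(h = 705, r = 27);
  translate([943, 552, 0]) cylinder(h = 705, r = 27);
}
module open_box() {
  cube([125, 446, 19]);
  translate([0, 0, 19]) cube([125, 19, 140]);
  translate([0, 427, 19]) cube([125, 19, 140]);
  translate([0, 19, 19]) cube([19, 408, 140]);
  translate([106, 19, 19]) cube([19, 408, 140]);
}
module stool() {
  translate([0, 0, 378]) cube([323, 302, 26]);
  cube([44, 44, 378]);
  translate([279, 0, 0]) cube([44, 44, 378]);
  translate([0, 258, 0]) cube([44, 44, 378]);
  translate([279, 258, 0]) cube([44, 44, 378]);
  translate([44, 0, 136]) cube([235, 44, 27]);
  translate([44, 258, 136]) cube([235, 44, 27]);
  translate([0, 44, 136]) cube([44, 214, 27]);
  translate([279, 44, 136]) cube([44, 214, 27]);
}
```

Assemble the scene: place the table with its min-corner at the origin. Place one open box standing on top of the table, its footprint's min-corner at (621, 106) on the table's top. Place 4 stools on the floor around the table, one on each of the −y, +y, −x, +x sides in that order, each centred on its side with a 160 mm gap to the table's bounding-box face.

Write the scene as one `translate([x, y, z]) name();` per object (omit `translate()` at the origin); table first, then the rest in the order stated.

table();
translate([621, 106, 739]) open_box();
translate([342, -462, 0]) stool();
translate([342, 776, 0]) stool();
translate([-483, 157, 0]) stool();
translate([1167, 157, 0]) stool();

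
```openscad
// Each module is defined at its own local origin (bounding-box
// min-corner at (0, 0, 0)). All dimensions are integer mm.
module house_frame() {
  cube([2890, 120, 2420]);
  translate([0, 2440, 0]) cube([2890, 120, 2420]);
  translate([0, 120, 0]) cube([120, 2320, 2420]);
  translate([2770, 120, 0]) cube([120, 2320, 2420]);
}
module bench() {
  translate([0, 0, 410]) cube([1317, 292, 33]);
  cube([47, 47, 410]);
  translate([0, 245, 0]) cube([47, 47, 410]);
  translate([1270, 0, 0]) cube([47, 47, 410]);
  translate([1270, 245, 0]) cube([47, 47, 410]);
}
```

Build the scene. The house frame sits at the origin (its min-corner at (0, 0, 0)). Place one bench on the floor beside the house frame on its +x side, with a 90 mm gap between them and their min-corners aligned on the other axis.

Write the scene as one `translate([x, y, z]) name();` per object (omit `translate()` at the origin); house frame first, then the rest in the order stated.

house_frame();
translate([2980, 0, 0]) bench();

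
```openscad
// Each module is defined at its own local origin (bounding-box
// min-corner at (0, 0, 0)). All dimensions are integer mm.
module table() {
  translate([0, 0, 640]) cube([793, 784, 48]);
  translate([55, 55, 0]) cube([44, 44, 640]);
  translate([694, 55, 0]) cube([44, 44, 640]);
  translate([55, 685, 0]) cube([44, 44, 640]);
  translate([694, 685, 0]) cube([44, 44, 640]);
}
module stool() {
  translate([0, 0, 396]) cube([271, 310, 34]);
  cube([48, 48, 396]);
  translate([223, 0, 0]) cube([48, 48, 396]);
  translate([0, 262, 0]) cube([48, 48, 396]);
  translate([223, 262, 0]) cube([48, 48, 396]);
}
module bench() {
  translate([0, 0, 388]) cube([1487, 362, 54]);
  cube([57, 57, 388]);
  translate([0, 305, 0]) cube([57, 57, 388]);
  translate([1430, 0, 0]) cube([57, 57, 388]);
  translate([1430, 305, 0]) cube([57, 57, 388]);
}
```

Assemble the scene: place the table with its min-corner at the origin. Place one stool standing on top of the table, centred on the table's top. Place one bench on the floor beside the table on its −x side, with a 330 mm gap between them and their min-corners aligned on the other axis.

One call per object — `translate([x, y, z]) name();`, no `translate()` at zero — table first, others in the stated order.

table();
translate([261, 237, 688]) stool();
translate([-1817, 0, 0]) bench();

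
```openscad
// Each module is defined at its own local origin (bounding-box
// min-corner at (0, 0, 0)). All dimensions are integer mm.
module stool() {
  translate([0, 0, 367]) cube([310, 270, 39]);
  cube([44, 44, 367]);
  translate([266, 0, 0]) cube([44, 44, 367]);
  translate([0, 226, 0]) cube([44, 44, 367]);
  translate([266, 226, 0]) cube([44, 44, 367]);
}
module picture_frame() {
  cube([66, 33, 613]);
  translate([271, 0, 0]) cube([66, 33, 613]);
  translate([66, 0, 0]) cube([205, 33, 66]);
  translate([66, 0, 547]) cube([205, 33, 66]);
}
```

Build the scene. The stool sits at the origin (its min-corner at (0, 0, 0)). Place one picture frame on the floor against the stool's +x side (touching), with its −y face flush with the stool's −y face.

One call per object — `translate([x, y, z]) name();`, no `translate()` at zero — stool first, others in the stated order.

stool();
translate([310, 0, 0]) picture_frame();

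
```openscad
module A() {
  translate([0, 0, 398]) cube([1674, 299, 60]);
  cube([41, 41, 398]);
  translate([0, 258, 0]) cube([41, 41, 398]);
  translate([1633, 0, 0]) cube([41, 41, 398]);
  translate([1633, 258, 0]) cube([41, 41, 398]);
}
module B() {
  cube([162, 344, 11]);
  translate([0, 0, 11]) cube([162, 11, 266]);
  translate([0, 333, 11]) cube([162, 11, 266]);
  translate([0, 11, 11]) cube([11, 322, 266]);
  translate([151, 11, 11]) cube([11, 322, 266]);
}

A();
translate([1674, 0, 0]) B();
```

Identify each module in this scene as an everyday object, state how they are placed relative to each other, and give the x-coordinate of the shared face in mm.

A is a bench. B is an open box. The open box is against the bench's +x side, with their −y faces flush. The x-coordinate of the shared face is 1674 mm.

The bench's +x face and the open box's −x face are both at x = 1674 mm.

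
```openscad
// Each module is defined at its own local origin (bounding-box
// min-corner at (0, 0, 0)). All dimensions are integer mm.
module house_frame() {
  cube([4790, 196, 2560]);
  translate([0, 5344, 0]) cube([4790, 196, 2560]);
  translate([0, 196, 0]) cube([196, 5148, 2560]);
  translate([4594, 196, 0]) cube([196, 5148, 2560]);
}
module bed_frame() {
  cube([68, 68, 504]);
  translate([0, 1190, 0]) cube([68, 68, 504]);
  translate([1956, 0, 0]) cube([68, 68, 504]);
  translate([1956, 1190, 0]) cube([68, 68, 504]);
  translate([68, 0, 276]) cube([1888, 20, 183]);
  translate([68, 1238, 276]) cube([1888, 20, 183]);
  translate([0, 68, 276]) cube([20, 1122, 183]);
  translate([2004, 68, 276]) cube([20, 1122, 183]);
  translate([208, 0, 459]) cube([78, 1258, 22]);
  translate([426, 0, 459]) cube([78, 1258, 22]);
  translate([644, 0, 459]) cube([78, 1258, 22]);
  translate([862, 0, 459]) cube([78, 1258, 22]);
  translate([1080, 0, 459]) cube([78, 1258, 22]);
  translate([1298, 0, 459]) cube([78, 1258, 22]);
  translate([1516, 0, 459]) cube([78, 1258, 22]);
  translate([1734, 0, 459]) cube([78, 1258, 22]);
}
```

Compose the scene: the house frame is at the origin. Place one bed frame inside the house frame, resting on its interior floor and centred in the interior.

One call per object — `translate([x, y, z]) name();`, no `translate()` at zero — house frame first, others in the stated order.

house_frame();
translate([1383, 2141, 0]) bed_frame();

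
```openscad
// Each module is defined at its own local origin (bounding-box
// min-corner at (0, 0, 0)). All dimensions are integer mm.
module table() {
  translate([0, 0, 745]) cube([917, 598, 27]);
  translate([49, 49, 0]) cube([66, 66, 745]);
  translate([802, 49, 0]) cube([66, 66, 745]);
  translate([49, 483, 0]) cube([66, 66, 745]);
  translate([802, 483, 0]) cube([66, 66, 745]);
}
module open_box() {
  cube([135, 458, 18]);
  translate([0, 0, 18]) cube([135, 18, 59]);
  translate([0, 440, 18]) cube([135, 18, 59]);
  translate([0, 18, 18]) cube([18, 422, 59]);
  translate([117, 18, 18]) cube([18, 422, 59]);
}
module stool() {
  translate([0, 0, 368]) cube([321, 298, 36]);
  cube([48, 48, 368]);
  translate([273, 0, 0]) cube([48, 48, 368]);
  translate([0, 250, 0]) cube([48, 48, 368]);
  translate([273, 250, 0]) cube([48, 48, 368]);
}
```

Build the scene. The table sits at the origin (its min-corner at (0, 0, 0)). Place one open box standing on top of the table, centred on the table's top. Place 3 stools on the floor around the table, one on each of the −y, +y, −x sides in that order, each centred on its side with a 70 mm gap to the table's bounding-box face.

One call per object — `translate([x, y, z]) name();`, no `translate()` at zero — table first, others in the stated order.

table();
translate([391, 70, 772]) open_box();
translate([298, -368, 0]) stool();
translate([298, 668, 0]) stool();
translate([-391, 150, 0]) stool();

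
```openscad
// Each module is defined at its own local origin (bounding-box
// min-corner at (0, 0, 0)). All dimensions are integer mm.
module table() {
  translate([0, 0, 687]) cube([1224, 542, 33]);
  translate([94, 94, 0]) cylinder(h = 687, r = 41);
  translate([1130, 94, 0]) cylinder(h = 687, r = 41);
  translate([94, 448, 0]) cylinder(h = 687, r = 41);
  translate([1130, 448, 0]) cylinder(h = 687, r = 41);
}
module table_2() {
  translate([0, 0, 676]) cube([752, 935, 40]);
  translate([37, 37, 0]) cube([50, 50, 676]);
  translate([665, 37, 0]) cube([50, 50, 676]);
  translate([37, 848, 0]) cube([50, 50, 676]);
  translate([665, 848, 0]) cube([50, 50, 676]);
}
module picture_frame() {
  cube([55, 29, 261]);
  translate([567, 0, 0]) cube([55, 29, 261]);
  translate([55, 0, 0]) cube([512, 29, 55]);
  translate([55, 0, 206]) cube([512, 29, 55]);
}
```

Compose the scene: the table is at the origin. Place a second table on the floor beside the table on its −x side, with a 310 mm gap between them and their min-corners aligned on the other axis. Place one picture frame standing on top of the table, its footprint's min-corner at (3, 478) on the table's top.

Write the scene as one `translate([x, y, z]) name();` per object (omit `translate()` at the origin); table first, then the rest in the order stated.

table();
translate([-1062, 0, 0]) table_2();
translate([3, 478, 720]) picture_frame();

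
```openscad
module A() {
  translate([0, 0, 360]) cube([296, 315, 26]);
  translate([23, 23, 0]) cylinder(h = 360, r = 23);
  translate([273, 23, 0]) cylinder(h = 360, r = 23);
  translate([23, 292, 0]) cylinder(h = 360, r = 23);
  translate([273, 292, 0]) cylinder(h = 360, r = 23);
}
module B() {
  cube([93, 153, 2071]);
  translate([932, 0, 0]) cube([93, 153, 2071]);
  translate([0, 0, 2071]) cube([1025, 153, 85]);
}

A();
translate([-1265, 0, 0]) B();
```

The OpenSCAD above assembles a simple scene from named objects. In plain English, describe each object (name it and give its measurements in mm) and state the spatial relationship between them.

A is a simple wooden stool: a rectangular seat 296 mm (x) by 315 mm (y), 26 mm thick, top face at z = 386 mm, on four round legs, each 46 mm in diameter. The legs rest on z = 0, each leg's axis is inset half a diameter from the nearest pair of seat edges (so the leg's bounding box is flush with the corner).

B is a rectangular door frame: two vertical jambs of 93×153 mm section, 2071 mm tall, with a clear opening 839 mm wide between their inner faces. A header 85 mm tall and 153 mm deep lies on top of the jambs and spans the full outside width.

The door frame is on the floor beside the stool on its −x side.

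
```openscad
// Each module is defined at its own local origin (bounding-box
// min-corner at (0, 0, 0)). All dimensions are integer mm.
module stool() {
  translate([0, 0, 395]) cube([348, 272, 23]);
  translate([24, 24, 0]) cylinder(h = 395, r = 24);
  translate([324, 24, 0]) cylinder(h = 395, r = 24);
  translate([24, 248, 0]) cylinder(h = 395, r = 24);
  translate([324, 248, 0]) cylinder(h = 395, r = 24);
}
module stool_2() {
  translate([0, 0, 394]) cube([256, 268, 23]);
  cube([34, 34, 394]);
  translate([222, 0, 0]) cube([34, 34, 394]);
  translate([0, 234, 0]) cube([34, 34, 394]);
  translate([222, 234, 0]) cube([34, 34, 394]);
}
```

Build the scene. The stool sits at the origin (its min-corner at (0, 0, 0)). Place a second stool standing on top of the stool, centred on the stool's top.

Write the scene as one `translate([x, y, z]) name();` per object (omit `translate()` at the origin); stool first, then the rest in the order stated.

stool();
translate([46, 2, 418]) stool_2();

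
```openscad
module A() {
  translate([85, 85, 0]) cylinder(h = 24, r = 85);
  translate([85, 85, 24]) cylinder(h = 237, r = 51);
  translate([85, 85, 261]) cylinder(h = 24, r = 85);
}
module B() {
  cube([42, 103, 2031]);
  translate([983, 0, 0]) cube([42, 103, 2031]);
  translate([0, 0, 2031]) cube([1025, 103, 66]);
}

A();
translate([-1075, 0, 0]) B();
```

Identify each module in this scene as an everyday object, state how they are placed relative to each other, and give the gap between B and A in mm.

The door frame's nearest face is 50 mm from the spool's −x face.

A is a spool. B is a door frame. The door frame is on the floor beside the spool on its −x side. The gap between the door frame and the spool is 50 mm.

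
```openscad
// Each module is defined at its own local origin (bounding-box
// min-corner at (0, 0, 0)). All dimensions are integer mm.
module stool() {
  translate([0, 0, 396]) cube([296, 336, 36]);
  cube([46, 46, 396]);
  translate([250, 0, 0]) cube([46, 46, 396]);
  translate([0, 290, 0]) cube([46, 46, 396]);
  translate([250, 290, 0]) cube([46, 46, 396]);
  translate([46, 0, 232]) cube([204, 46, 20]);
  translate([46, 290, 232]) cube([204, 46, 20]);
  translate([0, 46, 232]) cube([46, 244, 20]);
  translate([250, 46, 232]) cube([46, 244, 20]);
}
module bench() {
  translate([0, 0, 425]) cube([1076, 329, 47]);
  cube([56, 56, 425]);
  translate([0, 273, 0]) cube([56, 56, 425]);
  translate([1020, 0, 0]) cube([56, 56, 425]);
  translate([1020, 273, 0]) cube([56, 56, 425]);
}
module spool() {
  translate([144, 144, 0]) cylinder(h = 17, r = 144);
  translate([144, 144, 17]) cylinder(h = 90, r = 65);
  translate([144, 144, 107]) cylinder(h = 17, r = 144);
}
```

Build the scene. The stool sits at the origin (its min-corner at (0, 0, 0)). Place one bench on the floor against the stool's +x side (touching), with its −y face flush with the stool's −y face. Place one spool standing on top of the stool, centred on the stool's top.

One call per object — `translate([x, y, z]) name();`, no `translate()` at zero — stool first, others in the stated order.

stool();
translate([296, 0, 0]) bench();
translate([4, 24, 432]) spool();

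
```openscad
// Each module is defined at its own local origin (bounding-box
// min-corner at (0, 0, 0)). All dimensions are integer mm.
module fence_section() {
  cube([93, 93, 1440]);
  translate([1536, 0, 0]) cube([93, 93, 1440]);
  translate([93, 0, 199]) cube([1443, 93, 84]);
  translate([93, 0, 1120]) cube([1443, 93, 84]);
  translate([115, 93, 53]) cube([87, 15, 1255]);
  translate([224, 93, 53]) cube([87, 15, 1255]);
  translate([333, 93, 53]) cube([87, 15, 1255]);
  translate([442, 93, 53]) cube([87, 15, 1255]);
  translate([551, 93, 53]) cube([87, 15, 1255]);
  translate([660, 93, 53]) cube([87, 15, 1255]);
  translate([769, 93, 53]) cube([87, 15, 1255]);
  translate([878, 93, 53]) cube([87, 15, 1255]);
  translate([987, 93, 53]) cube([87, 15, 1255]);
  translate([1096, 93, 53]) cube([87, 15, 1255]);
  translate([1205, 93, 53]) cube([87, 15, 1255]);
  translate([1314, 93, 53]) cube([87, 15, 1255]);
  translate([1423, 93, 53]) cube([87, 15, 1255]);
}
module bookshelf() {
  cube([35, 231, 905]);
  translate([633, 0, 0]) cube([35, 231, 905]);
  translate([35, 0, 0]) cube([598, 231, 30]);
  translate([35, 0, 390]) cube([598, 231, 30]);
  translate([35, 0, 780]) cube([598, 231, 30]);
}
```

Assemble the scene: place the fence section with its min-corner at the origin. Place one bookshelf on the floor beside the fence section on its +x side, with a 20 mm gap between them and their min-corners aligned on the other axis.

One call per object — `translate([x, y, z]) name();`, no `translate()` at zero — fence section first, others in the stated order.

fence_section();
translate([1649, 0, 0]) bookshelf();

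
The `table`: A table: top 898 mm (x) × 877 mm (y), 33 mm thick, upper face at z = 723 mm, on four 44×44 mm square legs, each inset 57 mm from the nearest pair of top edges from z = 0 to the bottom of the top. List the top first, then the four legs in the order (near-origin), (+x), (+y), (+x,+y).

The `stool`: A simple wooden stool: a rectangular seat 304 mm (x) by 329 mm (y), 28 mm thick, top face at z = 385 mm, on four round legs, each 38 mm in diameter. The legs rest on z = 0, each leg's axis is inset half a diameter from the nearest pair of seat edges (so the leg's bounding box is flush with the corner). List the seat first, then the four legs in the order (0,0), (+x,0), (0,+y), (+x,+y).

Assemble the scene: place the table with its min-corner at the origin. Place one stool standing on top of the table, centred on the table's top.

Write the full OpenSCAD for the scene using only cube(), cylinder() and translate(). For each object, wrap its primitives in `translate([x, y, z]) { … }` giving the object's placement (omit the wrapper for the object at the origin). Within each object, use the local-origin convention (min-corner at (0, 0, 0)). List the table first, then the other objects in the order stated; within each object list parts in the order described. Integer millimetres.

translate([0, 0, 690]) cube([898, 877, 33]);
translate([57, 57, 0]) cube([44, 44, 690]);
translate([797, 57, 0]) cube([44, 44, 690]);
translate([57, 776, 0]) cube([44, 44, 690]);
translate([797, 776, 0]) cube([44, 44, 690]);
translate([297, 274, 723]) {
  translate([0, 0, 357]) cube([304, 329, 28]);
  translate([19, 19, 0]) cylinder(h = 357, r = 19);
  translate([285, 19, 0]) cylinder(h = 357, r = 19);
  translate([19, 310, 0]) cylinder(h = 357, r = 19);
  translate([285, 310, 0]) cylinder(h = 357, r = 19);
}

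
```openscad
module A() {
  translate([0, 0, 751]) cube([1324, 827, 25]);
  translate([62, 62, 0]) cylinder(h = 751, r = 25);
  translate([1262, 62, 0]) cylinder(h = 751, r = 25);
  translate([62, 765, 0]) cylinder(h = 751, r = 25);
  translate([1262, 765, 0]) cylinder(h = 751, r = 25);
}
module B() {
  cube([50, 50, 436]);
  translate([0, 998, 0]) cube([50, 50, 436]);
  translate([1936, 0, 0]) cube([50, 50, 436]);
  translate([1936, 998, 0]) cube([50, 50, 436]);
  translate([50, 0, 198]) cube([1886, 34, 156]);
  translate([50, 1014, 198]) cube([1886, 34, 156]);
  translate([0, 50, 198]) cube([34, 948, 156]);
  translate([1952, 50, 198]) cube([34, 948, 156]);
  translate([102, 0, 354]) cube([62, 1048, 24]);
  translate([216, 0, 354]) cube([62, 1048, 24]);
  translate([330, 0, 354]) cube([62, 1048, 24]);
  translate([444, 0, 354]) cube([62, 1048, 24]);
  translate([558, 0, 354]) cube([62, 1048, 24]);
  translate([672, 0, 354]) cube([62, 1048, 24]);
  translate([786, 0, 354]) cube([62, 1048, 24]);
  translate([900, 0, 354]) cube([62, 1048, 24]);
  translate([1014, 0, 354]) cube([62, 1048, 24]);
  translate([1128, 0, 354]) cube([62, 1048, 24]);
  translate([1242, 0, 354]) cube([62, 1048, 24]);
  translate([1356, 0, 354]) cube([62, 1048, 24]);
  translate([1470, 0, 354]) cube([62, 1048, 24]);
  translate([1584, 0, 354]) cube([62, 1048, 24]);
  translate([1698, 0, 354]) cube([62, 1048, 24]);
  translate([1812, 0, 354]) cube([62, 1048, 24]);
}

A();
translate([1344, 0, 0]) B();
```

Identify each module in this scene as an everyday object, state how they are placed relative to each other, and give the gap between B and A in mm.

A is a table. B is a bed frame. The bed frame is on the floor beside the table on its +x side. The gap between the bed frame and the table is 20 mm.

The bed frame's nearest face is 20 mm from the table's +x face.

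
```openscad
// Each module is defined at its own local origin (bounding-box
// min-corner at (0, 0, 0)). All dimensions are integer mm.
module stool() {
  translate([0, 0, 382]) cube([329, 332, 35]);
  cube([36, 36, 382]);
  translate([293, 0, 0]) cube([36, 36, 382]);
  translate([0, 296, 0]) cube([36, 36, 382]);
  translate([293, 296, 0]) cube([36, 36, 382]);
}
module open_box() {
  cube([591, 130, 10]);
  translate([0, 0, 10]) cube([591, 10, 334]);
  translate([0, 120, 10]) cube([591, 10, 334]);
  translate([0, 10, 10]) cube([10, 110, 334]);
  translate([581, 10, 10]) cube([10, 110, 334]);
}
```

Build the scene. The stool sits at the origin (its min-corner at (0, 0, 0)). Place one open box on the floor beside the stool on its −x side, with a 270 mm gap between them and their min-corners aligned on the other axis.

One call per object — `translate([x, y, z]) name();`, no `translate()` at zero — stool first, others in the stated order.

stool();
translate([-861, 0, 0]) open_box();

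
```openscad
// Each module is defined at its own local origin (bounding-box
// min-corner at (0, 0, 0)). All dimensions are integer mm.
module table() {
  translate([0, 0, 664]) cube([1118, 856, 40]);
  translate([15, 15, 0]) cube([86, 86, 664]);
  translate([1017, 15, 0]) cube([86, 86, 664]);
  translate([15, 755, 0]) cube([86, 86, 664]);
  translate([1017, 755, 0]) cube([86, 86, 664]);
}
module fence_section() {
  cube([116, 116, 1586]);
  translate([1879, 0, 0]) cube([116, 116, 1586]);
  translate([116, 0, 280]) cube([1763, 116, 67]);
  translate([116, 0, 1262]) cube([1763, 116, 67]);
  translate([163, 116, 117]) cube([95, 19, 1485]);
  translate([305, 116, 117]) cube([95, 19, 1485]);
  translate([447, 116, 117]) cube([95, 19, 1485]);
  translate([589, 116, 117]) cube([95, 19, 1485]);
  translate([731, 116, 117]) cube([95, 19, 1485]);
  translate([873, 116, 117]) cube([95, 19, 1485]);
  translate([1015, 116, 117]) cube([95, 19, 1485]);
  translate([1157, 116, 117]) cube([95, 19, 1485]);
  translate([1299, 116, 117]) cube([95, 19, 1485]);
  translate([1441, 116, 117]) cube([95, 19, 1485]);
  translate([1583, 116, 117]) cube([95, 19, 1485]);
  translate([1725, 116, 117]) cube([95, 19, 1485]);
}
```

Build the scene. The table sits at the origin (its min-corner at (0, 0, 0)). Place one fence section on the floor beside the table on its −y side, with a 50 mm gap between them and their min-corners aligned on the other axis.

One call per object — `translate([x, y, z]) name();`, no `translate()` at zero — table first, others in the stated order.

table();
translate([0, -185, 0]) fence_section();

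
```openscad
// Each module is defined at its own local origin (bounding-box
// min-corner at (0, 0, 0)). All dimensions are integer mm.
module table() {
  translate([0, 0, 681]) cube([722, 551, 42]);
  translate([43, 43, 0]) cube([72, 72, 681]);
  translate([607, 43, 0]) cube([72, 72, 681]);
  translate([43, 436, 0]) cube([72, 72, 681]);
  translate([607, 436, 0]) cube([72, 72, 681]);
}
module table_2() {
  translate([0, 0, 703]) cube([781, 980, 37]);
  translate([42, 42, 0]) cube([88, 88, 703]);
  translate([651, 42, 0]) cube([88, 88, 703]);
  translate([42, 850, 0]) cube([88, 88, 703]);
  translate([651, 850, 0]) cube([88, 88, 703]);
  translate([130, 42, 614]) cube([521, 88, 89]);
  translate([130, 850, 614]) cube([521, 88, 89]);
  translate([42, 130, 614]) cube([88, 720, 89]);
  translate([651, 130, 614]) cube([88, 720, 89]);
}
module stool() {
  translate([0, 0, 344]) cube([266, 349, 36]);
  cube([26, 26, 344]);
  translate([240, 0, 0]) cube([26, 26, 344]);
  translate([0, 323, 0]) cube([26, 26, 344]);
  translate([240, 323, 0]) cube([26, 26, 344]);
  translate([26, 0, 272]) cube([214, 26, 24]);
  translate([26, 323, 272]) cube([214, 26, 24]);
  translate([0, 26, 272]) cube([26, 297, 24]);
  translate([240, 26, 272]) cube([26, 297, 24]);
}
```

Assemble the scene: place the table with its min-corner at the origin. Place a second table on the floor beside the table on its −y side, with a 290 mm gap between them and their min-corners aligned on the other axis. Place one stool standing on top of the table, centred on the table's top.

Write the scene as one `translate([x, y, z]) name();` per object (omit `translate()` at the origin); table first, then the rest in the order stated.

table();
translate([0, -1270, 0]) table_2();
translate([228, 101, 723]) stool();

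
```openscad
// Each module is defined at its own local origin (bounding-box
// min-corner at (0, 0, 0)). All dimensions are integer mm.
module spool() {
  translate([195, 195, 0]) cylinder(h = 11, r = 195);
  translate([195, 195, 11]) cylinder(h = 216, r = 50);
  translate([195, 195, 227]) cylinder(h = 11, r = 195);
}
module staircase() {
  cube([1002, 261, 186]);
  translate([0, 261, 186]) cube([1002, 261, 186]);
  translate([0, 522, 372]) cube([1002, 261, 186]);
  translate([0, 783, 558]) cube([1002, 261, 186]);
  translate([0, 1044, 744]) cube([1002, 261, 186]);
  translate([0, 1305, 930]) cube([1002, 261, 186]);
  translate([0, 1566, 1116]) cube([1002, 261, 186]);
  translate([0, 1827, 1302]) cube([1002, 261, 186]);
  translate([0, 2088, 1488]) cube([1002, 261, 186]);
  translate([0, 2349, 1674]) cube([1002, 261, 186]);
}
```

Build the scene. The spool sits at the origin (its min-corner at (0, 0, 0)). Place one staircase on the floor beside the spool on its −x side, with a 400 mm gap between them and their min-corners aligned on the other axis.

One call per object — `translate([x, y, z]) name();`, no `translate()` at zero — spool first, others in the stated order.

spool();
translate([-1402, 0, 0]) staircase();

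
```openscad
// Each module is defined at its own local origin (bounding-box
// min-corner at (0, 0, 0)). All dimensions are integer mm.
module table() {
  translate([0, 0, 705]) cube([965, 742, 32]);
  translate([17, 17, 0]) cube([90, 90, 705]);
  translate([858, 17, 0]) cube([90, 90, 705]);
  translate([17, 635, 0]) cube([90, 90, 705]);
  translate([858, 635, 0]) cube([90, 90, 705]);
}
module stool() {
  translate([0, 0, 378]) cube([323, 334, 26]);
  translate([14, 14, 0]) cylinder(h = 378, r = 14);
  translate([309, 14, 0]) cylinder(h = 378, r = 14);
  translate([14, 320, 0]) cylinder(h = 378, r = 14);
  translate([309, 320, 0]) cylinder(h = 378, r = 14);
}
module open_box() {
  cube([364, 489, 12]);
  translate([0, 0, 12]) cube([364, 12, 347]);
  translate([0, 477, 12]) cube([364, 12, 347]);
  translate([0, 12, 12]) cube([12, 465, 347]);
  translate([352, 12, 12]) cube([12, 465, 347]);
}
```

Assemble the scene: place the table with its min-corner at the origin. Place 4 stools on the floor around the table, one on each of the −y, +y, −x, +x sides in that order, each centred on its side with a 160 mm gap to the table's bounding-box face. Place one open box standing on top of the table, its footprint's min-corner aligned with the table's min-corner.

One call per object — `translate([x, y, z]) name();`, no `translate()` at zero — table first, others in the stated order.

table();
translate([321, -494, 0]) stool();
translate([321, 902, 0]) stool();
translate([-483, 204, 0]) stool();
translate([1125, 204, 0]) stool();
translate([0, 0, 737]) open_box();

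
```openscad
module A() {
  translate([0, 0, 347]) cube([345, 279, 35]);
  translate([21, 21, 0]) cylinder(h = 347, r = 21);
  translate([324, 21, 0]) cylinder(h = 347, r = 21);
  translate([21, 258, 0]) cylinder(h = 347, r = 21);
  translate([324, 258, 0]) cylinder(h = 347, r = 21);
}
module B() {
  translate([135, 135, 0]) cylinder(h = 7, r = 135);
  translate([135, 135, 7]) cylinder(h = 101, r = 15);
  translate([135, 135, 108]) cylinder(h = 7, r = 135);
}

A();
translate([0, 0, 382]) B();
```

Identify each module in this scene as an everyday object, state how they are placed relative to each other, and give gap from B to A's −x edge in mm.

A is a stool. B is a spool. The spool is on top of the stool. The gap from the spool to the stool's −x edge is 0 mm.

The spool's min-x is at 0; the stool's min-x is 0; gap = 0 mm.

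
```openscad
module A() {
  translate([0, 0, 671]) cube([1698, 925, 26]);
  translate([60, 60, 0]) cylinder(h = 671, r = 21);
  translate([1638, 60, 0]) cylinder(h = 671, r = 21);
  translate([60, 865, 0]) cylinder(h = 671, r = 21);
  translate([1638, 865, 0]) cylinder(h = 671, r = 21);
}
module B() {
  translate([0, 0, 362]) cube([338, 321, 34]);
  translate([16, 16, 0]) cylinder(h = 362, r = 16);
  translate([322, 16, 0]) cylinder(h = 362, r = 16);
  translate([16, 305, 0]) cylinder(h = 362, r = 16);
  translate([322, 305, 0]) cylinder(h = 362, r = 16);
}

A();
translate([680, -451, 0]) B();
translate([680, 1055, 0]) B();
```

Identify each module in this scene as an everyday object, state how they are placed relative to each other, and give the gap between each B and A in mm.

A is a table. B is a stool. Two stools sit around the table at the −y, +y sides. The gap between each stool and the table is 130 mm.

Each stool's nearest face is 130 mm from the table's bounding box.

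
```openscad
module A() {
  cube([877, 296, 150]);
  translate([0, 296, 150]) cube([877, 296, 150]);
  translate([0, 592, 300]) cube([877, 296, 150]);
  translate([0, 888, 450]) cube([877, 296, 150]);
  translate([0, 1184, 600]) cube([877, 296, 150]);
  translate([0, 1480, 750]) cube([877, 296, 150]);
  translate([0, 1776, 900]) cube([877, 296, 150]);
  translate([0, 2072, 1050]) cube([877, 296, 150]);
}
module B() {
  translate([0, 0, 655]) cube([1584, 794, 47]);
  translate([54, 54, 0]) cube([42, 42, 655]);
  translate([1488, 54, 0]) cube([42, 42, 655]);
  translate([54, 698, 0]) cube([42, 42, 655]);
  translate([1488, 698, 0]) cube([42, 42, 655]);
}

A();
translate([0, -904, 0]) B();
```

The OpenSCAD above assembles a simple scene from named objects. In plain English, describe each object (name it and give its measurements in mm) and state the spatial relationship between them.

A is a run of 8 identical solid stair steps. Each tread is 877×296 mm and each step block is 150 mm high. Step 1 rests on the floor; step k is offset from step 1 by (k−1)×296 mm in y and (k−1)×150 mm in z.

B is a table with a 1584×794 mm rectangular top, 47 mm thick, top surface at z = 702 mm, supported by four 42×42 mm square legs, each inset 54 mm from the nearest pair of top edges, running from the floor.

The table is on the floor beside the staircase on its −y side.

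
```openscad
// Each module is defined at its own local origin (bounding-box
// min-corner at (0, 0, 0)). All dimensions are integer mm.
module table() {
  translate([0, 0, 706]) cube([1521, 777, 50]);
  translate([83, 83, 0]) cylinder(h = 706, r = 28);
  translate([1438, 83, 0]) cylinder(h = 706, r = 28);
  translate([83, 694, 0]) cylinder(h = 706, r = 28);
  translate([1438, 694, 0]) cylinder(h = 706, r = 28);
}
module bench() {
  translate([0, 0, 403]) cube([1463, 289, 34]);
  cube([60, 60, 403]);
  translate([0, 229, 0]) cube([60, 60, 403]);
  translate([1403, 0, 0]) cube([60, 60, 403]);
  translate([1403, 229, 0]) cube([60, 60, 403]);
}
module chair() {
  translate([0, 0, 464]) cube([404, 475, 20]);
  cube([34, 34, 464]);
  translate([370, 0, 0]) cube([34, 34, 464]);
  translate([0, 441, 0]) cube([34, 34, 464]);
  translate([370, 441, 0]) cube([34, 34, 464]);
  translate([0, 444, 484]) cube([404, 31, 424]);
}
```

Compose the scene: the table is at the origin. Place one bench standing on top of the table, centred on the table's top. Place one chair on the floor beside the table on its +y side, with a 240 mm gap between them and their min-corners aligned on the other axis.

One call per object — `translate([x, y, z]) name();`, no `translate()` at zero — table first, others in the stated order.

table();
translate([29, 244, 756]) bench();
translate([0, 1017, 0]) chair();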